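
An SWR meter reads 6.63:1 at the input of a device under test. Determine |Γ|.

|Γ| ≈ 0.738

|Γ| = (S − 1)/(S + 1) = (6.63 − 1)/(6.63 + 1) = 5.63/7.63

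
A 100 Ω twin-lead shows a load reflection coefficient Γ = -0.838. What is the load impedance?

Z_L ≈ 8.81 Ω

Z_L = Z_0·(1 + Γ)/(1 − Γ) = 100·(0.162)/(1.84)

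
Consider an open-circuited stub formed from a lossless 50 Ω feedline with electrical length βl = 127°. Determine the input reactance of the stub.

X_in ≈ 37.7 Ω (inductive)

tan(βl) = -1.33
For an open-circuited stub, Z_in = −jZ_0·cot(βl) = −jZ_0/tan(βl)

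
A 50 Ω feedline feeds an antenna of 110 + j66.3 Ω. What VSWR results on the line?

Γ = (Z_L − Z_0)/(Z_L + Z_0) = (60 + j66.3)/(160 + j66.3)
|Γ| = 89.4/173 = 0.516
VSWR = (1 + |Γ|)/(1 − |Γ|) = 1.52/0.484

VSWR ≈ 3.13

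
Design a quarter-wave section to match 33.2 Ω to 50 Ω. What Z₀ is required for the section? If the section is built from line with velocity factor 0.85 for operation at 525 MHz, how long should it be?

Z_qwt = √(Z_0·R_L) = √(50 × 33.2) = √1660
λ = 0.85·c/f = 0.486 m, so l = λ/4 = 0.121 m

Z_qwt ≈ 40.7 Ω; length ≈ 12.1 cm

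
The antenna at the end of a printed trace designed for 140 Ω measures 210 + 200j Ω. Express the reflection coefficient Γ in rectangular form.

Γ = (Z_L − Z_0)/(Z_L + Z_0) = (70 + j200)/(350 + j200)

Γ ≈ 0.397 + j0.345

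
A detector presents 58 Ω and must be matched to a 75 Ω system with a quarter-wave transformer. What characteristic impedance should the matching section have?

Z_qwt = √(Z_0·R_L) = √(75 × 58) = √4350

Z_qwt ≈ 66 Ω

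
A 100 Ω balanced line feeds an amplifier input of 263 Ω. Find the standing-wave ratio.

VSWR ≈ 2.63

For a purely resistive load, VSWR = R_L/Z_0 or Z_0/R_L (whichever > 1) = 263/100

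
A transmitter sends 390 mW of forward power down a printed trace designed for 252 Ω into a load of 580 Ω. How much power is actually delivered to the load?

P_delivered ≈ 329 mW

Γ = (580 − 252)/(580 + 252) = 0.394
|Γ|² = 0.155
P_refl = |Γ|²·P_inc = 60.6 mW, P_del = (1 − |Γ|²)·P_inc = 329 mW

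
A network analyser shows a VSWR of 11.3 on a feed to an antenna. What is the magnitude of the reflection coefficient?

|Γ| ≈ 0.837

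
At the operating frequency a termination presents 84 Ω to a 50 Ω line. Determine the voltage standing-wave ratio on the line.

VSWR ≈ 1.68

Γ = (84 − 50)/(84 + 50) = 0.254
VSWR = (1 + 0.254)/(1 − 0.254)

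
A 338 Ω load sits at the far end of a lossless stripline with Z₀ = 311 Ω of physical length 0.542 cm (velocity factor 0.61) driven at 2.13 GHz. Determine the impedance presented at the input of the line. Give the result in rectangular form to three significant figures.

Z_in ≈ 329 − j19.5 Ω

λ = v/f = 0.61·c / 2.13 GHz = 0.0859 m
βl = 2π·l/λ = 2π × 0.0631 = 22.7°
tan(βl) = tan(22.7°) = 0.419
Z_in = Z_0·(Z_L + jZ_0·tanβl)/(Z_0 + jZ_L·tanβl)
     = 311·(338 + j130)/(311 + j141)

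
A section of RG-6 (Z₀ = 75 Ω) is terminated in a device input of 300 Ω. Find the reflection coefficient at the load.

Γ = 0.6

Γ = (Z_L − Z_0)/(Z_L + Z_0) = (300 − 75)/(300 + 75) = 225/375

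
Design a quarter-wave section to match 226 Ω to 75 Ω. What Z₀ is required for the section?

Z_qwt ≈ 130 Ω

Z_qwt = √(Z_0·R_L) = √(75 × 226) = √16950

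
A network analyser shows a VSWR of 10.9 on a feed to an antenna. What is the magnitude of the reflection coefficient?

|Γ| = (S − 1)/(S + 1) = (10.9 − 1)/(10.9 + 1) = 9.9/11.9

|Γ| ≈ 0.832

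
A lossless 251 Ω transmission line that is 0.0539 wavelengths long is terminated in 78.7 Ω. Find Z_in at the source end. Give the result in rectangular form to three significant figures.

βl = 2π × 0.0539 = 19.4°
tan(βl) = tan(19.4°) = 0.352
Z_in = Z_0·(Z_L + jZ_0·tanβl)/(Z_0 + jZ_L·tanβl)
     = 251·(78.7 + j88.4)/(251 + j27.7)

Z_in ≈ 87.4 + j78.8 Ω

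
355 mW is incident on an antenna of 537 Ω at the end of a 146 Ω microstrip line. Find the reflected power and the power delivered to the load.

P_reflected ≈ 116 mW; P_delivered ≈ 239 mW

Γ = (537 − 146)/(537 + 146) = 0.572
|Γ|² = 0.328
P_refl = |Γ|²·P_inc = 116 mW, P_del = (1 − |Γ|²)·P_inc = 239 mW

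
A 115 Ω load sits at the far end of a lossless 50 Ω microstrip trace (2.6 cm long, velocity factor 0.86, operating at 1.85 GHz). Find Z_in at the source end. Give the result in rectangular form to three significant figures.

λ = v/f = 0.86·c / 1.85 GHz = 0.139 m
βl = 2π·l/λ = 2π × 0.186 = 67.1°
tan(βl) = tan(67.1°) = 2.37
Z_in = Z_0·(Z_L + jZ_0·tanβl)/(Z_0 + jZ_L·tanβl)
     = 50·(115 + j118)/(50 + j272)

Z_in ≈ 24.8 − j16.6 Ω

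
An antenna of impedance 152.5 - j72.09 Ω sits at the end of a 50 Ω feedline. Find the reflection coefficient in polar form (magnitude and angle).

Γ = (Z_L − Z_0)/(Z_L + Z_0) = (102.5 − j72.09)/(202.5 − j72.09)
|Γ| = 125/215 = 0.583

Γ ≈ 0.583 ∠ -15.5°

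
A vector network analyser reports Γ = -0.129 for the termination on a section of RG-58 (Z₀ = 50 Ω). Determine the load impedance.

Z_L ≈ 38.6 Ω

Z_L = Z_0·(1 + Γ)/(1 − Γ) = 50·(0.871)/(1.13)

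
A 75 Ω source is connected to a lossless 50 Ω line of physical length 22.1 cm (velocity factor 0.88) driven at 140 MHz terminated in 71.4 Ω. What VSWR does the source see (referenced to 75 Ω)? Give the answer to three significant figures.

VSWR ≈ 1.68

λ = v/f = 0.88·c / 140 MHz = 1.89 m
βl = 2π·l/λ = 2π × 0.117 = 42.2°
tan(βl) = 0.906
Z_in = Z_0·(Z_L + jZ_0·tanβl)/(Z_0 + jZ_L·tanβl) = 48.6 − j17.6 Ω
Γ_s = (Z_in − Z_s)/(Z_in + Z_s) = (-26.4 − j17.6)/(124 − j17.6), |Γ_s| = 0.254
VSWR = (1 + |Γ_s|)/(1 − |Γ_s|)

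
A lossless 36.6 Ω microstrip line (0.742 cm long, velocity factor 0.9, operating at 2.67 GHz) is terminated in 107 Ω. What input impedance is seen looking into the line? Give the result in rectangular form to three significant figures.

λ = v/f = 0.9·c / 2.67 GHz = 0.101 m
βl = 2π·l/λ = 2π × 0.0734 = 26.4°
tan(βl) = tan(26.4°) = 0.497
Z_in = Z_0·(Z_L + jZ_0·tanβl)/(Z_0 + jZ_L·tanβl)
     = 36.6·(107 + j18.2)/(36.6 + j53.2)

Z_in ≈ 42.9 − j44.1 Ω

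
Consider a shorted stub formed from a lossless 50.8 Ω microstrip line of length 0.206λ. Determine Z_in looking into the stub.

Z_in ≈ +j179 Ω

βl = 2π × 0.206 = 74.2°
tan(βl) = 3.52
For a shorted stub, Z_in = jZ_0·tan(βl)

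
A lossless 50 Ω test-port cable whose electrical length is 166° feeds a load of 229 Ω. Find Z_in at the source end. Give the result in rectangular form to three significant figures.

Z_in ≈ 106 + j108 Ω

tan(βl) = tan(166°) = -0.249
Z_in = Z_0·(Z_L + jZ_0·tanβl)/(Z_0 + jZ_L·tanβl)
     = 50·(229 − j12.5)/(50 − j57.1)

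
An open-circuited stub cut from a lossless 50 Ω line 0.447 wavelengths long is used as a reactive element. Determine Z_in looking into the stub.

βl = 2π × 0.447 = 161°
tan(βl) = -0.346
For an open-circuited stub, Z_in = −jZ_0·cot(βl) = −jZ_0/tan(βl)

Z_in ≈ +j145 Ω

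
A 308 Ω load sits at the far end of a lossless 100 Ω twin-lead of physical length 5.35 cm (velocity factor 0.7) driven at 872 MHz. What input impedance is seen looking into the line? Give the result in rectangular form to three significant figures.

λ = v/f = 0.7·c / 872 MHz = 0.241 m
βl = 2π·l/λ = 2π × 0.222 = 80°
tan(βl) = tan(80°) = 5.66
Z_in = Z_0·(Z_L + jZ_0·tanβl)/(Z_0 + jZ_L·tanβl)
     = 100·(308 + j566)/(100 + j1740)

Z_in ≈ 33.4 − j15.8 Ω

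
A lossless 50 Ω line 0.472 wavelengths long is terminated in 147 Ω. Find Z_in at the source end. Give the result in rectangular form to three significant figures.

Z_in ≈ 119 + j53.4 Ω

βl = 2π × 0.472 = 170°
tan(βl) = tan(170°) = -0.178
Z_in = Z_0·(Z_L + jZ_0·tanβl)/(Z_0 + jZ_L·tanβl)
     = 50·(147 − j8.89)/(50 − j26.1)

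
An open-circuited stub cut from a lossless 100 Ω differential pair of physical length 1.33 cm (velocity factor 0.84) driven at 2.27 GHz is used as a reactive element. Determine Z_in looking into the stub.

Z_in ≈ −j107 Ω

λ = v/f = 0.84·c / 2.27 GHz = 0.111 m
βl = 2π·l/λ = 2π × 0.12 = 43.1°
tan(βl) = 0.937
For an open-circuited stub, Z_in = −jZ_0·cot(βl) = −jZ_0/tan(βl)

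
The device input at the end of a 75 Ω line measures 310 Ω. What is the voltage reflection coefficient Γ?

Γ = (Z_L − Z_0)/(Z_L + Z_0) = (310 − 75)/(310 + 75) = 235/385

Γ = 0.61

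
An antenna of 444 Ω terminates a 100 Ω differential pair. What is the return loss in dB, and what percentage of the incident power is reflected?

Γ = (444 − 100)/(444 + 100) = 0.632
RL = −20·log₁₀(0.632) = 3.98 dB
P_refl/P_inc = |Γ|² = 0.4

RL ≈ 3.98 dB; 40% of incident power reflected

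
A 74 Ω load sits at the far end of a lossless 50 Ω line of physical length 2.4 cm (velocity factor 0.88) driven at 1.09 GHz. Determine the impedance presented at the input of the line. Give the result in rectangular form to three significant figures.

Z_in ≈ 52.7 − j20.1 Ω

λ = v/f = 0.88·c / 1.09 GHz = 0.242 m
βl = 2π·l/λ = 2π × 0.0991 = 35.7°
tan(βl) = tan(35.7°) = 0.718
Z_in = Z_0·(Z_L + jZ_0·tanβl)/(Z_0 + jZ_L·tanβl)
     = 50·(74 + j35.9)/(50 + j53.1)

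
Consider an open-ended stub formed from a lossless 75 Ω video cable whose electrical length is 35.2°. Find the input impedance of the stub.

Z_in ≈ −j106 Ω

tan(βl) = 0.705
For an open-ended stub, Z_in = −jZ_0·cot(βl) = −jZ_0/tan(βl)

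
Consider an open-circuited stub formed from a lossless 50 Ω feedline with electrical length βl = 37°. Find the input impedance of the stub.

Z_in ≈ −j66.4 Ω

tan(βl) = 0.754
For an open-circuited stub, Z_in = −jZ_0·cot(βl) = −jZ_0/tan(βl)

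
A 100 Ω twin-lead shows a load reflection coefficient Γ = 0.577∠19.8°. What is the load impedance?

Z_L ≈ 270 + j158 Ω

Z_L = Z_0·(1 + Γ)/(1 − Γ) = 100·(1.54 + j0.195)/(0.457 − j0.195)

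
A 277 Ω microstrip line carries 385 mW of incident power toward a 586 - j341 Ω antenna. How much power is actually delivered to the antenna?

|Γ| = |(309 − j341)/(863 − j341)| = 0.496
|Γ|² = 0.246
P_refl = |Γ|²·P_inc = 94.7 mW, P_del = (1 − |Γ|²)·P_inc = 290 mW

P_delivered ≈ 290 mW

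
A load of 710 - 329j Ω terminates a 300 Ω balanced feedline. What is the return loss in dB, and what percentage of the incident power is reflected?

Γ = (410 − j329)/(1010 − j329), |Γ| = 0.495
RL = −20·log₁₀(0.495) = 6.11 dB
P_refl/P_inc = |Γ|² = 0.245

RL ≈ 6.11 dB; 24.5% of incident power reflected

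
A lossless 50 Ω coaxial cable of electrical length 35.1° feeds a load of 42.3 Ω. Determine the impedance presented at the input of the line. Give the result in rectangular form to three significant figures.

tan(βl) = tan(35.1°) = 0.703
Z_in = Z_0·(Z_L + jZ_0·tanβl)/(Z_0 + jZ_L·tanβl)
     = 50·(42.3 + j35.1)/(50 + j29.7)

Z_in ≈ 46.7 + j7.38 Ω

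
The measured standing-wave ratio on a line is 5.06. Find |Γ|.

|Γ| ≈ 0.67

|Γ| = (S − 1)/(S + 1) = (5.06 − 1)/(5.06 + 1) = 4.06/6.06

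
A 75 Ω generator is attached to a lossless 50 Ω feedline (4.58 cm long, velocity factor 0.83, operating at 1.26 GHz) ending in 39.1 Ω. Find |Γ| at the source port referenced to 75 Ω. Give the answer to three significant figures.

|Γ| ≈ 0.0876

λ = v/f = 0.83·c / 1.26 GHz = 0.198 m
βl = 2π·l/λ = 2π × 0.232 = 83.4°
tan(βl) = 8.69
Z_in = Z_0·(Z_L + jZ_0·tanβl)/(Z_0 + jZ_L·tanβl) = 63.4 + j3.58 Ω
Γ_s = (Z_in − Z_s)/(Z_in + Z_s) = (-11.6 + j3.58)/(138 + j3.58), |Γ_s| = 0.0876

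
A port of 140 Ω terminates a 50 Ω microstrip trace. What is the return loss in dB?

Γ = (140 − 50)/(140 + 50) = 0.474
RL = −20·log₁₀|Γ| = −20·log₁₀(0.474)

RL ≈ 6.49 dB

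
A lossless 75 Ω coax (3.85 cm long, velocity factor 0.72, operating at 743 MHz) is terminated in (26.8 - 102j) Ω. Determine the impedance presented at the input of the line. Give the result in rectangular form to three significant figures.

Z_in ≈ 9.28 − j9.34 Ω

λ = v/f = 0.72·c / 743 MHz = 0.291 m
βl = 2π·l/λ = 2π × 0.132 = 47.7°
tan(βl) = tan(47.7°) = 1.1
Z_in = Z_0·(Z_L + jZ_0·tanβl)/(Z_0 + jZ_L·tanβl)
     = 75·(26.8 − j19.6)/(187 + j29.4)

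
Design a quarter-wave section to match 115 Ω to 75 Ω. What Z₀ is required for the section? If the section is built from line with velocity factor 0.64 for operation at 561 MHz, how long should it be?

Z_qwt = √(Z_0·R_L) = √(75 × 115) = √8625
λ = 0.64·c/f = 0.342 m, so l = λ/4 = 0.0856 m

Z_qwt ≈ 92.9 Ω; length ≈ 8.56 cm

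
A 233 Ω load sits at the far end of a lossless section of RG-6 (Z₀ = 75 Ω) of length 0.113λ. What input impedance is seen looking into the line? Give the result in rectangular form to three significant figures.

βl = 2π × 0.113 = 40.7°
tan(βl) = tan(40.7°) = 0.86
Z_in = Z_0·(Z_L + jZ_0·tanβl)/(Z_0 + jZ_L·tanβl)
     = 75·(233 + j64.5)/(75 + j200)

Z_in ≈ 49.8 − j68.6 Ω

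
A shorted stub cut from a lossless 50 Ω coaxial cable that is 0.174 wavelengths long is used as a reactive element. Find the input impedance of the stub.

Z_in ≈ +j96.6 Ω

βl = 2π × 0.174 = 62.6°
tan(βl) = 1.93
For a shorted stub, Z_in = jZ_0·tan(βl)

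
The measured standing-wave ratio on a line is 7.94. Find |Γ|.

|Γ| = (S − 1)/(S + 1) = (7.94 − 1)/(7.94 + 1) = 6.94/8.94

|Γ| ≈ 0.776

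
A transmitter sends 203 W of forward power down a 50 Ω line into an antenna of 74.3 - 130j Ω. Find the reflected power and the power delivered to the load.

P_reflected ≈ 110 W; P_delivered ≈ 93.2 W

|Γ| = |(24.3 − j130)/(124.3 − j130)| = 0.735
|Γ|² = 0.541
P_refl = |Γ|²·P_inc = 110 W, P_del = (1 − |Γ|²)·P_inc = 93.2 W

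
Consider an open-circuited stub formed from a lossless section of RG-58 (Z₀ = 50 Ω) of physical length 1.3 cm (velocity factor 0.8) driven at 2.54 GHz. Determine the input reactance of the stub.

X_in ≈ -42.7 Ω (capacitive)

λ = v/f = 0.8·c / 2.54 GHz = 0.0945 m
βl = 2π·l/λ = 2π × 0.138 = 49.5°
tan(βl) = 1.17
For an open-circuited stub, Z_in = −jZ_0·cot(βl) = −jZ_0/tan(βl)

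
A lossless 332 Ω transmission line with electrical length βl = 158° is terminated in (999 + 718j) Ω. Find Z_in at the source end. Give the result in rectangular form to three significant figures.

tan(βl) = tan(158°) = -0.404
Z_in = Z_0·(Z_L + jZ_0·tanβl)/(Z_0 + jZ_L·tanβl)
     = 332·(999 + j584)/(622 − j404)

Z_in ≈ 233 + j463 Ω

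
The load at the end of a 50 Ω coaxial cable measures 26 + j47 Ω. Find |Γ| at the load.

|Γ| ≈ 0.591

Γ = (Z_L − Z_0)/(Z_L + Z_0) = (-24 + j47)/(76 + j47)
|Γ| = 52.8/89.4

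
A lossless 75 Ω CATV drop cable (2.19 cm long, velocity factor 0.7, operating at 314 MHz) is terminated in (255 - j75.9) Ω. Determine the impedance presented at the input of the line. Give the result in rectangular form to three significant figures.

Z_in ≈ 135 − j129 Ω

λ = v/f = 0.7·c / 314 MHz = 0.669 m
βl = 2π·l/λ = 2π × 0.0327 = 11.8°
tan(βl) = tan(11.8°) = 0.209
Z_in = Z_0·(Z_L + jZ_0·tanβl)/(Z_0 + jZ_L·tanβl)
     = 75·(255 − j60.2)/(90.8 + j53.2)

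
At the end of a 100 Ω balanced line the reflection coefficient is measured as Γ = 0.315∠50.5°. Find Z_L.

Z_L = Z_0·(1 + Γ)/(1 − Γ) = 100·(1.2 + j0.243)/(0.8 − j0.243)

Z_L ≈ 129 + j69.6 Ω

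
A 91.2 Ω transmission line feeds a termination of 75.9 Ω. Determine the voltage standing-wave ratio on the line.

Γ = (75.9 − 91.2)/(75.9 + 91.2) = -0.0916
VSWR = (1 + 0.0916)/(1 − 0.0916)

VSWR ≈ 1.2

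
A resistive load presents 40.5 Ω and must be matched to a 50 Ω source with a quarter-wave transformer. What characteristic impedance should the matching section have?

Z_qwt ≈ 45 Ω

Z_qwt = √(Z_0·R_L) = √(50 × 40.5) = √2025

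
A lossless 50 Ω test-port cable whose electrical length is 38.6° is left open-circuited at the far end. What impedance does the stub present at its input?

Z_in ≈ −j62.6 Ω

tan(βl) = 0.798
For an open-circuited stub, Z_in = −jZ_0·cot(βl) = −jZ_0/tan(βl)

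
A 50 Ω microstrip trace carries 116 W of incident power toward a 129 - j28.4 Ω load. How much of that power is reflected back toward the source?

P_reflected ≈ 24.9 W

|Γ| = |(79 − j28.4)/(179 − j28.4)| = 0.463
|Γ|² = 0.215
P_refl = |Γ|²·P_inc = 24.9 W, P_del = (1 − |Γ|²)·P_inc = 91.1 W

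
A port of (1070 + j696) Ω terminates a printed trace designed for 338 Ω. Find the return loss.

Γ = (732 + j696)/(1408 + j696), |Γ| = 0.643
RL = −20·log₁₀|Γ| = −20·log₁₀(0.643)

RL ≈ 3.83 dB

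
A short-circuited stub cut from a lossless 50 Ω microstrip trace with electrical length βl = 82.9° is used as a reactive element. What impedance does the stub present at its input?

Z_in ≈ +j401 Ω

tan(βl) = 8.03
For a short-circuited stub, Z_in = jZ_0·tan(βl)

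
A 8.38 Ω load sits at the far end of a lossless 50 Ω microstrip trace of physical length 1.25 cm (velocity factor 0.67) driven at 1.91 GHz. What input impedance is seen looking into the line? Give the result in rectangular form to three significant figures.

Z_in ≈ 15.2 + j43.9 Ω

λ = v/f = 0.67·c / 1.91 GHz = 0.105 m
βl = 2π·l/λ = 2π × 0.119 = 42.8°
tan(βl) = tan(42.8°) = 0.925
Z_in = Z_0·(Z_L + jZ_0·tanβl)/(Z_0 + jZ_L·tanβl)
     = 50·(8.38 + j46.2)/(50 + j7.75)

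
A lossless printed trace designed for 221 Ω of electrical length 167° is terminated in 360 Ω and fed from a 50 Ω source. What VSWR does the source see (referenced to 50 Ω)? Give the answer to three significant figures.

VSWR ≈ 6.98

tan(βl) = -0.231
Z_in = Z_0·(Z_L + jZ_0·tanβl)/(Z_0 + jZ_L·tanβl) = 332 + j73.9 Ω
Γ_s = (Z_in − Z_s)/(Z_in + Z_s) = (282 + j73.9)/(382 + j73.9), |Γ_s| = 0.749
VSWR = (1 + |Γ_s|)/(1 − |Γ_s|)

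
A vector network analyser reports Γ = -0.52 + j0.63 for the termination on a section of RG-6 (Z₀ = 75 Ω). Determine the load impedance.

Z_L ≈ 9.22 + j34.9 Ω

Z_L = Z_0·(1 + Γ)/(1 − Γ) = 75·(0.48 + j0.63)/(1.52 − j0.63)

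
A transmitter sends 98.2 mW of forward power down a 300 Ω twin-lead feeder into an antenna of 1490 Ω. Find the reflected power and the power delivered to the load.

P_reflected ≈ 43.4 mW; P_delivered ≈ 54.8 mW

Γ = (1490 − 300)/(1490 + 300) = 0.665
|Γ|² = 0.442
P_refl = |Γ|²·P_inc = 43.4 mW, P_del = (1 − |Γ|²)·P_inc = 54.8 mW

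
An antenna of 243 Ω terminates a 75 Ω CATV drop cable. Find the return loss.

RL ≈ 5.54 dB

Γ = (243 − 75)/(243 + 75) = 0.528
RL = −20·log₁₀|Γ| = −20·log₁₀(0.528)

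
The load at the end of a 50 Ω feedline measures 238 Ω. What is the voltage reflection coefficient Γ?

Γ = 0.653

Γ = (Z_L − Z_0)/(Z_L + Z_0) = (238 − 50)/(238 + 50) = 188/288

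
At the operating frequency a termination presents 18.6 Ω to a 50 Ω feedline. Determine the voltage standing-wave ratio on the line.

VSWR ≈ 2.69

For a purely resistive load, VSWR = R_L/Z_0 or Z_0/R_L (whichever > 1) = 50/18.6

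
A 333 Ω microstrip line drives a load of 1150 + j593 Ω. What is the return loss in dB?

Γ = (817 + j593)/(1483 + j593), |Γ| = 0.632
RL = −20·log₁₀|Γ| = −20·log₁₀(0.632)

RL ≈ 3.98 dB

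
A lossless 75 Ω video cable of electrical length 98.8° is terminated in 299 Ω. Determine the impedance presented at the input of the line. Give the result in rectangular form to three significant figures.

Z_in ≈ 19.2 + j10.9 Ω

tan(βl) = tan(98.8°) = -6.46
Z_in = Z_0·(Z_L + jZ_0·tanβl)/(Z_0 + jZ_L·tanβl)
     = 75·(299 − j484)/(75 − j1930)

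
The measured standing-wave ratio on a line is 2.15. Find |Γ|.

|Γ| = (S − 1)/(S + 1) = (2.15 − 1)/(2.15 + 1) = 1.15/3.15

|Γ| ≈ 0.365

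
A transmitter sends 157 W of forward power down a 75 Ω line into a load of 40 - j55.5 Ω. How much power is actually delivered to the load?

P_delivered ≈ 116 W

|Γ| = |(-35 − j55.5)/(115 − j55.5)| = 0.514
|Γ|² = 0.264
P_refl = |Γ|²·P_inc = 41.5 W, P_del = (1 − |Γ|²)·P_inc = 116 W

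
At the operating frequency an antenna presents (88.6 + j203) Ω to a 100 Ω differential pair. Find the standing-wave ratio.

VSWR ≈ 6.51

Γ = (Z_L − Z_0)/(Z_L + Z_0) = (-11.4 + j203)/(188.6 + j203)
|Γ| = 203/277 = 0.734
VSWR = (1 + |Γ|)/(1 − |Γ|) = 1.73/0.266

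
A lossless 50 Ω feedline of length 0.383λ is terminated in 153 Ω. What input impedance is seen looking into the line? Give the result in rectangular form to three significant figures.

Z_in ≈ 32.1 + j43.7 Ω

βl = 2π × 0.383 = 138°
tan(βl) = tan(138°) = -0.904
Z_in = Z_0·(Z_L + jZ_0·tanβl)/(Z_0 + jZ_L·tanβl)
     = 50·(153 − j45.2)/(50 − j138)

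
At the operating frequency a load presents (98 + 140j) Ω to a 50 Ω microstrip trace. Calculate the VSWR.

VSWR ≈ 6.31

Γ = (Z_L − Z_0)/(Z_L + Z_0) = (48 + j140)/(148 + j140)
|Γ| = 148/204 = 0.726
VSWR = (1 + |Γ|)/(1 − |Γ|) = 1.73/0.274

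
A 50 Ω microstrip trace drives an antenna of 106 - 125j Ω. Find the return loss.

RL ≈ 3.28 dB

Γ = (56 − j125)/(156 − j125), |Γ| = 0.685
RL = −20·log₁₀|Γ| = −20·log₁₀(0.685)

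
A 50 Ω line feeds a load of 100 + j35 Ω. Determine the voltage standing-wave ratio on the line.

Γ = (Z_L − Z_0)/(Z_L + Z_0) = (50 + j35)/(150 + j35)
|Γ| = 61/154 = 0.396
VSWR = (1 + |Γ|)/(1 − |Γ|) = 1.4/0.604

VSWR ≈ 2.31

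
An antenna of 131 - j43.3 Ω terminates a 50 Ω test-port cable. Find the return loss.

RL ≈ 6.13 dB

Γ = (81 − j43.3)/(181 − j43.3), |Γ| = 0.494
RL = −20·log₁₀|Γ| = −20·log₁₀(0.494)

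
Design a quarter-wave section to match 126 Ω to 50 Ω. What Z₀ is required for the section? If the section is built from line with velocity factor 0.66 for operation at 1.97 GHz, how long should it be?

Z_qwt ≈ 79.4 Ω; length ≈ 2.51 cm

Z_qwt = √(Z_0·R_L) = √(50 × 126) = √6300
λ = 0.66·c/f = 0.101 m, so l = λ/4 = 0.0251 m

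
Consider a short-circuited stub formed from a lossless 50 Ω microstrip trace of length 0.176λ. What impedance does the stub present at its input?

Z_in ≈ +j99.7 Ω

βl = 2π × 0.176 = 63.4°
tan(βl) = 1.99
For a short-circuited stub, Z_in = jZ_0·tan(βl)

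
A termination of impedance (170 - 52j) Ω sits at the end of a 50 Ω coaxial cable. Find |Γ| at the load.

|Γ| ≈ 0.579

Γ = (Z_L − Z_0)/(Z_L + Z_0) = (120 − j52)/(220 − j52)
|Γ| = 131/226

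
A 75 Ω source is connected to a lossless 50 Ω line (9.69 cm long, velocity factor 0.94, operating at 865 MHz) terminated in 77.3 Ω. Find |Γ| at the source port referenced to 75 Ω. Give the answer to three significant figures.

λ = v/f = 0.94·c / 865 MHz = 0.326 m
βl = 2π·l/λ = 2π × 0.297 = 107°
tan(βl) = -3.27
Z_in = Z_0·(Z_L + jZ_0·tanβl)/(Z_0 + jZ_L·tanβl) = 34 + j8.56 Ω
Γ_s = (Z_in − Z_s)/(Z_in + Z_s) = (-41 + j8.56)/(109 + j8.56), |Γ_s| = 0.383

|Γ| ≈ 0.383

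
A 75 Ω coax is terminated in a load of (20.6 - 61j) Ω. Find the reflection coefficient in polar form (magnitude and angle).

Γ = (Z_L − Z_0)/(Z_L + Z_0) = (-54.4 − j61)/(95.6 − j61)
|Γ| = 81.7/113 = 0.721

Γ ≈ 0.721 ∠ -99.2°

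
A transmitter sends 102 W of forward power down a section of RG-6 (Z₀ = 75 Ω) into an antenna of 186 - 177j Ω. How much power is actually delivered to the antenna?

P_delivered ≈ 57.2 W

|Γ| = |(111 − j177)/(261 − j177)| = 0.663
|Γ|² = 0.439
P_refl = |Γ|²·P_inc = 44.8 W, P_del = (1 − |Γ|²)·P_inc = 57.2 W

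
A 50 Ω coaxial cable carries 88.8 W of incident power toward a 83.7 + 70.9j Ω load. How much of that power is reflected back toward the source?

P_reflected ≈ 23.9 W

|Γ| = |(33.7 + j70.9)/(133.7 + j70.9)| = 0.519
|Γ|² = 0.269
P_refl = |Γ|²·P_inc = 23.9 W, P_del = (1 − |Γ|²)·P_inc = 64.9 W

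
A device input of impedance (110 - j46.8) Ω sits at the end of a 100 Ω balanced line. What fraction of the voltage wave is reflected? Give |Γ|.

Γ = (Z_L − Z_0)/(Z_L + Z_0) = (10 − j46.8)/(210 − j46.8)
|Γ| = 47.9/215

|Γ| ≈ 0.222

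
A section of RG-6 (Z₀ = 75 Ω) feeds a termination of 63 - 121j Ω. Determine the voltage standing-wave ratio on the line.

Γ = (Z_L − Z_0)/(Z_L + Z_0) = (-12 − j121)/(138 − j121)
|Γ| = 122/184 = 0.663
VSWR = (1 + |Γ|)/(1 − |Γ|) = 1.66/0.337

VSWR ≈ 4.93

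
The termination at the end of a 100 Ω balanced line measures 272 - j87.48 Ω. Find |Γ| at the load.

Γ = (Z_L − Z_0)/(Z_L + Z_0) = (172 − j87.48)/(372 − j87.48)
|Γ| = 193/382

|Γ| ≈ 0.505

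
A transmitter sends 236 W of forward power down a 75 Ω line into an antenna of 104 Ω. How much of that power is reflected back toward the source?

P_reflected ≈ 6.19 W

Γ = (104 − 75)/(104 + 75) = 0.162
|Γ|² = 0.0262
P_refl = |Γ|²·P_inc = 6.19 W, P_del = (1 − |Γ|²)·P_inc = 230 W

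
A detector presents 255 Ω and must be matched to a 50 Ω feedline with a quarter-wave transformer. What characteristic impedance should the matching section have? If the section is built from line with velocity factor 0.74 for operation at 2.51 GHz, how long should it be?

Z_qwt = √(Z_0·R_L) = √(50 × 255) = √12750
λ = 0.74·c/f = 0.0884 m, so l = λ/4 = 0.0221 m

Z_qwt ≈ 113 Ω; length ≈ 2.21 cm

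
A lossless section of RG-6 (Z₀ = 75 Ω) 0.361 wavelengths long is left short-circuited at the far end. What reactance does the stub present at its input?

βl = 2π × 0.361 = 130°
tan(βl) = -1.19
For a short-circuited stub, Z_in = jZ_0·tan(βl)

X_in ≈ -89.5 Ω (capacitive)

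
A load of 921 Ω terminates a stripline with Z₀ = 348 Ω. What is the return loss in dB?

RL ≈ 6.91 dB

Γ = (921 − 348)/(921 + 348) = 0.452
RL = −20·log₁₀|Γ| = −20·log₁₀(0.452)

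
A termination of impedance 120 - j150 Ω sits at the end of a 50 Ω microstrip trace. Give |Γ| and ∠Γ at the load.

Γ ≈ 0.73 ∠ -23.6°

Γ = (Z_L − Z_0)/(Z_L + Z_0) = (70 − j150)/(170 − j150)
|Γ| = 166/227 = 0.73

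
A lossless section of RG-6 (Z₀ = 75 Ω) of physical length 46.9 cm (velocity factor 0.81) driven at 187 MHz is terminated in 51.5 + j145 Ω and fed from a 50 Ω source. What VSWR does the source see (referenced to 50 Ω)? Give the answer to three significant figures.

VSWR ≈ 5.38

λ = v/f = 0.81·c / 187 MHz = 1.3 m
βl = 2π·l/λ = 2π × 0.361 = 130°
tan(βl) = -1.19
Z_in = Z_0·(Z_L + jZ_0·tanβl)/(Z_0 + jZ_L·tanβl) = 10.8 + j19.4 Ω
Γ_s = (Z_in − Z_s)/(Z_in + Z_s) = (-39.2 + j19.4)/(60.8 + j19.4), |Γ_s| = 0.687
VSWR = (1 + |Γ_s|)/(1 − |Γ_s|)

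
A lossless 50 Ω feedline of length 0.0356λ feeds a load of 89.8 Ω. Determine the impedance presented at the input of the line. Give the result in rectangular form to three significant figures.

βl = 2π × 0.0356 = 12.8°
tan(βl) = tan(12.8°) = 0.227
Z_in = Z_0·(Z_L + jZ_0·tanβl)/(Z_0 + jZ_L·tanβl)
     = 50·(89.8 + j11.4)/(50 + j20.4)

Z_in ≈ 80.9 − j21.7 Ω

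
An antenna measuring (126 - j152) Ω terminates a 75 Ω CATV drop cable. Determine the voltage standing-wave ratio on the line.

Γ = (Z_L − Z_0)/(Z_L + Z_0) = (51 − j152)/(201 − j152)
|Γ| = 160/252 = 0.636
VSWR = (1 + |Γ|)/(1 − |Γ|) = 1.64/0.364

VSWR ≈ 4.5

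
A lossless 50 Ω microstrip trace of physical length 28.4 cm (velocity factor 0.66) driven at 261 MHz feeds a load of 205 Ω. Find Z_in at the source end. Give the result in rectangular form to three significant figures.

λ = v/f = 0.66·c / 261 MHz = 0.759 m
βl = 2π·l/λ = 2π × 0.374 = 135°
tan(βl) = tan(135°) = -1.01
Z_in = Z_0·(Z_L + jZ_0·tanβl)/(Z_0 + jZ_L·tanβl)
     = 50·(205 − j50.4)/(50 − j207)

Z_in ≈ 22.9 + j44.1 Ω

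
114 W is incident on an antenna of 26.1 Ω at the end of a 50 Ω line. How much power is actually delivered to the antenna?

P_delivered ≈ 103 W

Γ = (26.1 − 50)/(26.1 + 50) = -0.314
|Γ|² = 0.0986
P_refl = |Γ|²·P_inc = 11.2 W, P_del = (1 − |Γ|²)·P_inc = 103 W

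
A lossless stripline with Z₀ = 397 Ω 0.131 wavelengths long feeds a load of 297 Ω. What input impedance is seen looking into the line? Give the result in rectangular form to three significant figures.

βl = 2π × 0.131 = 47.2°
tan(βl) = tan(47.2°) = 1.08
Z_in = Z_0·(Z_L + jZ_0·tanβl)/(Z_0 + jZ_L·tanβl)
     = 397·(297 + j428)/(397 + j320)

Z_in ≈ 389 + j114 Ω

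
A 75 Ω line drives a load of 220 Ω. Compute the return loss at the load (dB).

RL ≈ 6.17 dB

Γ = (220 − 75)/(220 + 75) = 0.492
RL = −20·log₁₀|Γ| = −20·log₁₀(0.492)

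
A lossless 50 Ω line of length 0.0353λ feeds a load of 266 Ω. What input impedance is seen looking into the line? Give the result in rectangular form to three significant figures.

βl = 2π × 0.0353 = 12.7°
tan(βl) = tan(12.7°) = 0.226
Z_in = Z_0·(Z_L + jZ_0·tanβl)/(Z_0 + jZ_L·tanβl)
     = 50·(266 + j11.3)/(50 + j60)

Z_in ≈ 115 − j126 Ω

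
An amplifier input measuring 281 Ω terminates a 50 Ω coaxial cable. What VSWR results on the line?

VSWR ≈ 5.62

Γ = (281 − 50)/(281 + 50) = 0.698
VSWR = (1 + 0.698)/(1 − 0.698)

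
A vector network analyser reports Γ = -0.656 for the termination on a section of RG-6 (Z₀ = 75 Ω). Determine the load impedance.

Z_L ≈ 15.6 Ω

Z_L = Z_0·(1 + Γ)/(1 − Γ) = 75·(0.344)/(1.66)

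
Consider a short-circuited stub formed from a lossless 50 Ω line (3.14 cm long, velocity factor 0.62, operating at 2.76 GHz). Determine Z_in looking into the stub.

λ = v/f = 0.62·c / 2.76 GHz = 0.0674 m
βl = 2π·l/λ = 2π × 0.466 = 168°
tan(βl) = -0.217
For a short-circuited stub, Z_in = jZ_0·tan(βl)

Z_in ≈ −j10.9 Ω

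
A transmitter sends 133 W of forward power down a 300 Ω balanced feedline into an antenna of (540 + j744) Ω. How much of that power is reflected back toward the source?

|Γ| = |(240 + j744)/(840 + j744)| = 0.697
|Γ|² = 0.485
P_refl = |Γ|²·P_inc = 64.6 W, P_del = (1 − |Γ|²)·P_inc = 68.4 W

P_reflected ≈ 64.6 W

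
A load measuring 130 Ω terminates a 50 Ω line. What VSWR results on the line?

VSWR ≈ 2.6

Γ = (130 − 50)/(130 + 50) = 0.444
VSWR = (1 + 0.444)/(1 − 0.444)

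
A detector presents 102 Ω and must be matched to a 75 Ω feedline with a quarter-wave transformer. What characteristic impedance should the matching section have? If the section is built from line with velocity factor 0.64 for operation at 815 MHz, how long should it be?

Z_qwt = √(Z_0·R_L) = √(75 × 102) = √7650
λ = 0.64·c/f = 0.236 m, so l = λ/4 = 0.0589 m

Z_qwt ≈ 87.5 Ω; length ≈ 5.89 cm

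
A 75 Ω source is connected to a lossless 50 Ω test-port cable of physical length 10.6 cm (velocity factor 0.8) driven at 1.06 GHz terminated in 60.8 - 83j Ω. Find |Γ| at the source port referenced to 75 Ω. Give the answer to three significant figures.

λ = v/f = 0.8·c / 1.06 GHz = 0.226 m
βl = 2π·l/λ = 2π × 0.468 = 169°
tan(βl) = -0.203
Z_in = Z_0·(Z_L + jZ_0·tanβl)/(Z_0 + jZ_L·tanβl) = 126 − j93.4 Ω
Γ_s = (Z_in − Z_s)/(Z_in + Z_s) = (51.4 − j93.4)/(201 − j93.4), |Γ_s| = 0.48

|Γ| ≈ 0.48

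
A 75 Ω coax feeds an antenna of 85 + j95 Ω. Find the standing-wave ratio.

VSWR ≈ 3.11

Γ = (Z_L − Z_0)/(Z_L + Z_0) = (10 + j95)/(160 + j95)
|Γ| = 95.5/186 = 0.513
VSWR = (1 + |Γ|)/(1 − |Γ|) = 1.51/0.487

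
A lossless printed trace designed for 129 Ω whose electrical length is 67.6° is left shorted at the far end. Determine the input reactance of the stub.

tan(βl) = 2.43
For a shorted stub, Z_in = jZ_0·tan(βl)

X_in ≈ 313 Ω (inductive)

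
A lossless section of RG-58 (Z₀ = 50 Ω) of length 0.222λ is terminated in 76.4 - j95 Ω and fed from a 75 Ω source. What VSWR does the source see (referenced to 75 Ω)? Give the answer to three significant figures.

VSWR ≈ 6.39

βl = 2π × 0.222 = 79.9°
tan(βl) = 5.63
Z_in = Z_0·(Z_L + jZ_0·tanβl)/(Z_0 + jZ_L·tanβl) = 11.8 + j7.22 Ω
Γ_s = (Z_in − Z_s)/(Z_in + Z_s) = (-63.2 + j7.22)/(86.8 + j7.22), |Γ_s| = 0.729
VSWR = (1 + |Γ_s|)/(1 − |Γ_s|)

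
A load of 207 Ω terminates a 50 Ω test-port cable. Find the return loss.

RL ≈ 4.28 dB

Γ = (207 − 50)/(207 + 50) = 0.611
RL = −20·log₁₀|Γ| = −20·log₁₀(0.611)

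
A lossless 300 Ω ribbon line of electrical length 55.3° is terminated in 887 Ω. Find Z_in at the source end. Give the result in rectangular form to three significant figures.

Z_in ≈ 142 − j174 Ω

tan(βl) = tan(55.3°) = 1.44
Z_in = Z_0·(Z_L + jZ_0·tanβl)/(Z_0 + jZ_L·tanβl)
     = 300·(887 + j433)/(300 + j1280)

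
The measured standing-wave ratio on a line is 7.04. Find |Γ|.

|Γ| ≈ 0.751

|Γ| = (S − 1)/(S + 1) = (7.04 − 1)/(7.04 + 1) = 6.04/8.04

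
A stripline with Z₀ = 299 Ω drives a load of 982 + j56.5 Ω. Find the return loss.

Γ = (683 + j56.5)/(1281 + j56.5), |Γ| = 0.534
RL = −20·log₁₀|Γ| = −20·log₁₀(0.534)

RL ≈ 5.44 dB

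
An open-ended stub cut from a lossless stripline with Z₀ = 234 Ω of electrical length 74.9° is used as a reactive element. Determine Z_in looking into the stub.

tan(βl) = 3.71
For an open-ended stub, Z_in = −jZ_0·cot(βl) = −jZ_0/tan(βl)

Z_in ≈ −j63.1 Ω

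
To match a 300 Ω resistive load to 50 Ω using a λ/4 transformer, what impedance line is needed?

Z_qwt ≈ 122 Ω

Z_qwt = √(Z_0·R_L) = √(50 × 300) = √15000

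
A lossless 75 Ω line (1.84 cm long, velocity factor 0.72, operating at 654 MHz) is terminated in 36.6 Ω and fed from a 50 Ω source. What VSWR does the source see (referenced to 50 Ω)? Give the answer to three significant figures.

λ = v/f = 0.72·c / 654 MHz = 0.33 m
βl = 2π·l/λ = 2π × 0.0557 = 20.1°
tan(βl) = 0.365
Z_in = Z_0·(Z_L + jZ_0·tanβl)/(Z_0 + jZ_L·tanβl) = 40.2 + j20.2 Ω
Γ_s = (Z_in − Z_s)/(Z_in + Z_s) = (-9.8 + j20.2)/(90.2 + j20.2), |Γ_s| = 0.243
VSWR = (1 + |Γ_s|)/(1 − |Γ_s|)

VSWR ≈ 1.64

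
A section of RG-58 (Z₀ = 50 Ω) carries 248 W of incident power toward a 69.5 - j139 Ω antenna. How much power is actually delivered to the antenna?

P_delivered ≈ 103 W

|Γ| = |(19.5 − j139)/(119.5 − j139)| = 0.766
|Γ|² = 0.586
P_refl = |Γ|²·P_inc = 145 W, P_del = (1 − |Γ|²)·P_inc = 103 W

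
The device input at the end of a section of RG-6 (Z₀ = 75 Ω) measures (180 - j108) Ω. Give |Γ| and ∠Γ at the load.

Γ = (Z_L − Z_0)/(Z_L + Z_0) = (105 − j108)/(255 − j108)
|Γ| = 151/277 = 0.544

Γ ≈ 0.544 ∠ -22.9°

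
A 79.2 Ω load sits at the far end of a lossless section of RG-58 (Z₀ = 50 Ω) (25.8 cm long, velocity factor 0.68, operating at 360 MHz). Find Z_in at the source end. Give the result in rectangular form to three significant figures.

λ = v/f = 0.68·c / 360 MHz = 0.567 m
βl = 2π·l/λ = 2π × 0.455 = 164°
tan(βl) = tan(164°) = -0.289
Z_in = Z_0·(Z_L + jZ_0·tanβl)/(Z_0 + jZ_L·tanβl)
     = 50·(79.2 − j14.4)/(50 − j22.9)

Z_in ≈ 71 + j18 Ω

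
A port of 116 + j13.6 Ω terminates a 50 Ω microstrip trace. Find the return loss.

Γ = (66 + j13.6)/(166 + j13.6), |Γ| = 0.405
RL = −20·log₁₀|Γ| = −20·log₁₀(0.405)

RL ≈ 7.86 dB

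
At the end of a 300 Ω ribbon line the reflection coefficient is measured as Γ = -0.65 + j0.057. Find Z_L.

Z_L = Z_0·(1 + Γ)/(1 − Γ) = 300·(0.35 + j0.057)/(1.65 − j0.057)

Z_L ≈ 63.2 + j12.5 Ω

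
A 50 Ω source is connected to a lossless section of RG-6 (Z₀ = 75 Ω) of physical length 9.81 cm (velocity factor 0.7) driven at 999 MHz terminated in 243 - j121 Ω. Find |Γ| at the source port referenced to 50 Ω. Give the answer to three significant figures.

|Γ| ≈ 0.72

λ = v/f = 0.7·c / 999 MHz = 0.21 m
βl = 2π·l/λ = 2π × 0.467 = 168°
tan(βl) = -0.212
Z_in = Z_0·(Z_L + jZ_0·tanβl)/(Z_0 + jZ_L·tanβl) = 280 + j85.3 Ω
Γ_s = (Z_in − Z_s)/(Z_in + Z_s) = (230 + j85.3)/(330 + j85.3), |Γ_s| = 0.72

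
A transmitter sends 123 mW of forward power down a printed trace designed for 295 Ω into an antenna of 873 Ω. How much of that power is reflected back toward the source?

Γ = (873 − 295)/(873 + 295) = 0.495
|Γ|² = 0.245
P_refl = |Γ|²·P_inc = 30.1 mW, P_del = (1 − |Γ|²)·P_inc = 92.9 mW

P_reflected ≈ 30.1 mW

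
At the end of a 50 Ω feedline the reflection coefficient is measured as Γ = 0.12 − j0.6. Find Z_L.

Z_L = Z_0·(1 + Γ)/(1 − Γ) = 50·(1.12 − j0.6)/(0.88 + j0.6)

Z_L ≈ 27.6 − j52.9 Ω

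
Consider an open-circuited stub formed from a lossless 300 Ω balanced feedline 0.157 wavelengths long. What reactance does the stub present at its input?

X_in ≈ -198 Ω (capacitive)

βl = 2π × 0.157 = 56.5°
tan(βl) = 1.51
For an open-circuited stub, Z_in = −jZ_0·cot(βl) = −jZ_0/tan(βl)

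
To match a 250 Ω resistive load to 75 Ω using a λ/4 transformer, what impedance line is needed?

Z_qwt ≈ 137 Ω

Z_qwt = √(Z_0·R_L) = √(75 × 250) = √18750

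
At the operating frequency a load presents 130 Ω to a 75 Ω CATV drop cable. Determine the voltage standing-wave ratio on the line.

Γ = (130 − 75)/(130 + 75) = 0.268
VSWR = (1 + 0.268)/(1 − 0.268)

VSWR ≈ 1.73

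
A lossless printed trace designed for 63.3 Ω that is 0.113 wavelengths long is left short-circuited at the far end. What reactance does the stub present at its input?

X_in ≈ 54.4 Ω (inductive)

βl = 2π × 0.113 = 40.7°
tan(βl) = 0.86
For a short-circuited stub, Z_in = jZ_0·tan(βl)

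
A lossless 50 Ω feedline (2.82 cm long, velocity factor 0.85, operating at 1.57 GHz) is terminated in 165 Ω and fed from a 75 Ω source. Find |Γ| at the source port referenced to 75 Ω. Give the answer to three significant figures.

|Γ| ≈ 0.629

λ = v/f = 0.85·c / 1.57 GHz = 0.162 m
βl = 2π·l/λ = 2π × 0.174 = 62.5°
tan(βl) = 1.92
Z_in = Z_0·(Z_L + jZ_0·tanβl)/(Z_0 + jZ_L·tanβl) = 18.8 − j23.1 Ω
Γ_s = (Z_in − Z_s)/(Z_in + Z_s) = (-56.2 − j23.1)/(93.8 − j23.1), |Γ_s| = 0.629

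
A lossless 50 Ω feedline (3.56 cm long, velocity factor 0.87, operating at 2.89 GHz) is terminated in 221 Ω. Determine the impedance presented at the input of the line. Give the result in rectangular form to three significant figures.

λ = v/f = 0.87·c / 2.89 GHz = 0.0903 m
βl = 2π·l/λ = 2π × 0.394 = 142°
tan(βl) = tan(142°) = -0.784
Z_in = Z_0·(Z_L + jZ_0·tanβl)/(Z_0 + jZ_L·tanβl)
     = 50·(221 − j39.2)/(50 − j173)

Z_in ≈ 27.4 + j55.9 Ω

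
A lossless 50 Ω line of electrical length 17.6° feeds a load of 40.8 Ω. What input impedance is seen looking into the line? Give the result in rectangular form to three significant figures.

tan(βl) = tan(17.6°) = 0.317
Z_in = Z_0·(Z_L + jZ_0·tanβl)/(Z_0 + jZ_L·tanβl)
     = 50·(40.8 + j15.9)/(50 + j12.9)

Z_in ≈ 42.1 + j4.97 Ω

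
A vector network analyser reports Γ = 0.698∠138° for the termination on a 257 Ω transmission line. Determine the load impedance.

Z_L ≈ 52.2 + j95.1 Ω

Z_L = Z_0·(1 + Γ)/(1 − Γ) = 257·(0.481 + j0.467)/(1.52 − j0.467)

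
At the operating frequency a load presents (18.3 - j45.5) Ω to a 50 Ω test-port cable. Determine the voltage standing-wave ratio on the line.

VSWR ≈ 5.17

Γ = (Z_L − Z_0)/(Z_L + Z_0) = (-31.7 − j45.5)/(68.3 − j45.5)
|Γ| = 55.5/82.1 = 0.676
VSWR = (1 + |Γ|)/(1 − |Γ|) = 1.68/0.324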